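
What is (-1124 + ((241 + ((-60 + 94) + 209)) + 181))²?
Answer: 210681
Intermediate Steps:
(-1124 + ((241 + ((-60 + 94) + 209)) + 181))² = (-1124 + ((241 + (34 + 209)) + 181))² = (-1124 + ((241 + 243) + 181))² = (-1124 + (484 + 181))² = (-1124 + 665)² = (-459)² = 210681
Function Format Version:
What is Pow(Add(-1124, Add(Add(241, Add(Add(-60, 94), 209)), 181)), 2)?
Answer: 210681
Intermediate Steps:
Pow(Add(-1124, Add(Add(241, Add(Add(-60, 94), 209)), 181)), 2) = Pow(Add(-1124, Add(Add(241, Add(34, 209)), 181)), 2) = Pow(Add(-1124, Add(Add(241, 243), 181)), 2) = Pow(Add(-1124, Add(484, 181)), 2) = Pow(Add(-1124, 665), 2) = Pow(-459, 2) = 210681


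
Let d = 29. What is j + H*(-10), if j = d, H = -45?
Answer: 479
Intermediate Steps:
j = 29
j + H*(-10) = 29 - 45*(-10) = 29 + 450 = 479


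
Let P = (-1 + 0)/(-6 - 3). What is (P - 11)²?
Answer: 9604/81 ≈ 118.57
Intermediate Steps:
P = ⅑ (P = -1/(-9) = -1*(-⅑) = ⅑ ≈ 0.11111)
(P - 11)² = (⅑ - 11)² = (-98/9)² = 9604/81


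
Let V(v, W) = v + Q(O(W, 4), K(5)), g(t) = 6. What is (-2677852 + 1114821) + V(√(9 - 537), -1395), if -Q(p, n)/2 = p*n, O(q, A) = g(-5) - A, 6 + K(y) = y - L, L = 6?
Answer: -1563003 + 4*I*√33 ≈ -1.563e+6 + 22.978*I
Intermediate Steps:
K(y) = -12 + y (K(y) = -6 + (y - 1*6) = -6 + (y - 6) = -6 + (-6 + y) = -12 + y)
O(q, A) = 6 - A
Q(p, n) = -2*n*p (Q(p, n) = -2*p*n = -2*n*p)
V(v, W) = 28 + v (V(v, W) = v - 2*(-12 + 5)*(6 - 1*4) = v - 2*(-7)*(6 - 4) = v - 2*(-7)*2 = v + 28 = 28 + v)
(-2677852 + 1114821) + V(√(9 - 537), -1395) = (-2677852 + 1114821) + (28 + √(9 - 537)) = -1563031 + (28 + √(-528)) = -1563031 + (28 + 4*I*√33) = -1563003 + 4*I*√33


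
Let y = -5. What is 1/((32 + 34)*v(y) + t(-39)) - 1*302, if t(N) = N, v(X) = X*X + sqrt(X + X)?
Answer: (-19932*sqrt(10) + 486521*I)/(3*(-537*I + 22*sqrt(10))) ≈ -302.0 - 7.911e-5*I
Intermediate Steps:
v(X) = X**2 + sqrt(2)*sqrt(X) (v(X) = X**2 + sqrt(2*X) = X**2 + sqrt(2)*sqrt(X))
1/((32 + 34)*v(y) + t(-39)) - 1*302 = 1/((32 + 34)*((-5)**2 + sqrt(2)*sqrt(-5)) - 39) - 1*302 = 1/(66*(25 + sqrt(2)*(I*sqrt(5))) - 39) - 302 = 1/(66*(25 + I*sqrt(10)) - 39) - 302 = 1/((1650 + 66*I*sqrt(10)) - 39) - 302 = 1/(1611 + 66*I*sqrt(10)) - 302 = -302 + 1/(1611 + 66*I*sqrt(10))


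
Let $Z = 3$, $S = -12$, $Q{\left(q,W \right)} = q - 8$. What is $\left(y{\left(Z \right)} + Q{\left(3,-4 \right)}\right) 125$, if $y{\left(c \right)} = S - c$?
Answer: $-2500$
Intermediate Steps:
$Q{\left(q,W \right)} = -8 + q$
$y{\left(c \right)} = -12 - c$
$\left(y{\left(Z \right)} + Q{\left(3,-4 \right)}\right) 125 = \left(\left(-12 - 3\right) + \left(-8 + 3\right)\right) 125 = \left(\left(-12 - 3\right) - 5\right) 125 = \left(-15 - 5\right) 125 = \left(-20\right) 125 = -2500$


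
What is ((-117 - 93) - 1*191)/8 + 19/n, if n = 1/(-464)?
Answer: -70929/8 ≈ -8866.1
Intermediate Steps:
n = -1/464 ≈ -0.0021552
((-117 - 93) - 1*191)/8 + 19/n = ((-117 - 93) - 1*191)/8 + 19/(-1/464) = (-210 - 191)*(1/8) + 19*(-464) = -401*1/8 - 8816 = -401/8 - 8816 = -70929/8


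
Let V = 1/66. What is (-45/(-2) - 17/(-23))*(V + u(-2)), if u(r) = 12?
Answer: 847717/3036 ≈ 279.22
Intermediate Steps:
V = 1/66 ≈ 0.015152
(-45/(-2) - 17/(-23))*(V + u(-2)) = (-45/(-2) - 17/(-23))*(1/66 + 12) = (-45*(-½) - 17*(-1/23))*(793/66) = (45/2 + 17/23)*(793/66) = (1069/46)*(793/66) = 847717/3036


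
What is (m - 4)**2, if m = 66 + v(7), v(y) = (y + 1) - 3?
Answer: 4489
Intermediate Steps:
v(y) = -2 + y (v(y) = (1 + y) - 3 = -2 + y)
m = 71 (m = 66 + (-2 + 7) = 66 + 5 = 71)
(m - 4)**2 = (71 - 4)**2 = 67**2 = 4489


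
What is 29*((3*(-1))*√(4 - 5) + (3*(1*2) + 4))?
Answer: 290 - 87*I ≈ 290.0 - 87.0*I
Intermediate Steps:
29*((3*(-1))*√(4 - 5) + (3*(1*2) + 4)) = 29*(-3*I + (3*2 + 4)) = 29*(-3*I + (6 + 4)) = 29*(-3*I + 10) = 29*(10 - 3*I) = 290 - 87*I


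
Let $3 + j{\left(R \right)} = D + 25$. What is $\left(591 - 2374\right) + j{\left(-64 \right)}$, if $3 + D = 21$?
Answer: $-1743$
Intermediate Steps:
$D = 18$ ($D = -3 + 21 = 18$)
$j{\left(R \right)} = 40$ ($j{\left(R \right)} = -3 + \left(18 + 25\right) = -3 + 43 = 40$)
$\left(591 - 2374\right) + j{\left(-64 \right)} = \left(591 - 2374\right) + 40 = -1783 + 40 = -1743$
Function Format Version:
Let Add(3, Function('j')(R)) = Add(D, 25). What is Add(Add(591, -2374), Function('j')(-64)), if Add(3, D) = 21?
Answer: -1743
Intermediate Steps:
D = 18 (D = Add(-3, 21) = 18)
Function('j')(R) = 40 (Function('j')(R) = Add(-3, Add(18, 25)) = Add(-3, 43) = 40)
Add(Add(591, -2374), Function('j')(-64)) = Add(Add(591, -2374), 40) = Add(-1783, 40) = -1743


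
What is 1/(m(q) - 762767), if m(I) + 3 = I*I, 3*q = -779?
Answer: -9/6258089 ≈ -1.4381e-6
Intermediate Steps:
q = -779/3 (q = (⅓)*(-779) = -779/3 ≈ -259.67)
m(I) = -3 + I² (m(I) = -3 + I*I = -3 + I²)
1/(m(q) - 762767) = 1/((-3 + (-779/3)²) - 762767) = 1/((-3 + 606841/9) - 762767) = 1/(606814/9 - 762767) = 1/(-6258089/9) = -9/6258089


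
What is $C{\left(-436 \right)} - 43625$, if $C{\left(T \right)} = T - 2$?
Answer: $-44063$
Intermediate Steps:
$C{\left(T \right)} = -2 + T$ ($C{\left(T \right)} = T - 2 = -2 + T$)
$C{\left(-436 \right)} - 43625 = \left(-2 - 436\right) - 43625 = -438 - 43625 = -44063$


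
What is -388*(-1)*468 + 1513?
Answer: 183097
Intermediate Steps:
-388*(-1)*468 + 1513 = 388*468 + 1513 = 181584 + 1513 = 183097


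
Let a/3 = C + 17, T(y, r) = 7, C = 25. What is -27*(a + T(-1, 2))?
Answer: -3591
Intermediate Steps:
a = 126 (a = 3*(25 + 17) = 3*42 = 126)
-27*(a + T(-1, 2)) = -27*(126 + 7) = -27*133 = -3591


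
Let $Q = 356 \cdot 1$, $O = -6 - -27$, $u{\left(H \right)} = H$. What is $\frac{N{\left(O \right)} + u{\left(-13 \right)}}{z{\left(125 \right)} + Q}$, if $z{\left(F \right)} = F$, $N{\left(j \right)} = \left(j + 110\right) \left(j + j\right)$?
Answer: $\frac{5489}{481} \approx 11.412$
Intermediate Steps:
$O = 21$ ($O = -6 + 27 = 21$)
$N{\left(j \right)} = 2 j \left(110 + j\right)$ ($N{\left(j \right)} = \left(110 + j\right) 2 j = 2 j \left(110 + j\right)$)
$Q = 356$
$\frac{N{\left(O \right)} + u{\left(-13 \right)}}{z{\left(125 \right)} + Q} = \frac{2 \cdot 21 \left(110 + 21\right) - 13}{125 + 356} = \frac{2 \cdot 21 \cdot 131 - 13}{481} = \left(5502 - 13\right) \frac{1}{481} = 5489 \cdot \frac{1}{481} = \frac{5489}{481}$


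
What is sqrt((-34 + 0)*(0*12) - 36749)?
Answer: I*sqrt(36749) ≈ 191.7*I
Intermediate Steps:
sqrt((-34 + 0)*(0*12) - 36749) = sqrt(-34*0 - 36749) = sqrt(0 - 36749) = sqrt(-36749) = I*sqrt(36749)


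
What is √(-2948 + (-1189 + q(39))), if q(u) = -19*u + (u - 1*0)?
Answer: I*√4839 ≈ 69.563*I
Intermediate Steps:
q(u) = -18*u (q(u) = -19*u + (u + 0) = -19*u + u = -18*u)
√(-2948 + (-1189 + q(39))) = √(-2948 + (-1189 - 18*39)) = √(-2948 + (-1189 - 702)) = √(-2948 - 1891) = √(-4839) = I*√4839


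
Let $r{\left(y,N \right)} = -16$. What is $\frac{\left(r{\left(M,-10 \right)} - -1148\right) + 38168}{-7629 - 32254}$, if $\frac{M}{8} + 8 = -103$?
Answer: $- \frac{39300}{39883} \approx -0.98538$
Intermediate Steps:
$M = -888$ ($M = -64 + 8 \left(-103\right) = -64 - 824 = -888$)
$\frac{\left(r{\left(M,-10 \right)} - -1148\right) + 38168}{-7629 - 32254} = \frac{\left(-16 - -1148\right) + 38168}{-7629 - 32254} = \frac{\left(-16 + 1148\right) + 38168}{-39883} = \left(1132 + 38168\right) \left(- \frac{1}{39883}\right) = 39300 \left(- \frac{1}{39883}\right) = - \frac{39300}{39883}$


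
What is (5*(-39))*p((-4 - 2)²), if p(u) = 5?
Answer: -975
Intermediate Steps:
(5*(-39))*p((-4 - 2)²) = (5*(-39))*5 = -195*5 = -975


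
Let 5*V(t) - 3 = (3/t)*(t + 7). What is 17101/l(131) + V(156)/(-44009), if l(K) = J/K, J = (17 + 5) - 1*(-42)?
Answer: 6408371190031/183077440 ≈ 35004.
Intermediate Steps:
J = 64 (J = 22 + 42 = 64)
V(t) = ⅗ + 3*(7 + t)/(5*t) (V(t) = ⅗ + ((3/t)*(t + 7))/5 = ⅗ + ((3/t)*(7 + t))/5 = ⅗ + (3*(7 + t)/t)/5 = ⅗ + 3*(7 + t)/(5*t))
l(K) = 64/K
17101/l(131) + V(156)/(-44009) = 17101/((64/131)) + ((⅗)*(7 + 2*156)/156)/(-44009) = 17101/((64*(1/131))) + ((⅗)*(1/156)*(7 + 312))*(-1/44009) = 17101/(64/131) + ((⅗)*(1/156)*319)*(-1/44009) = 17101*(131/64) + (319/260)*(-1/44009) = 2240231/64 - 319/11442340 = 6408371190031/183077440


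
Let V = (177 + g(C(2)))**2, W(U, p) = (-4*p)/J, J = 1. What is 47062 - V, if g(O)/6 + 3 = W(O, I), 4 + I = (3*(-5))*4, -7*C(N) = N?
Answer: -2825963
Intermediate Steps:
C(N) = -N/7
I = -64 (I = -4 + (3*(-5))*4 = -4 - 15*4 = -4 - 60 = -64)
W(U, p) = -4*p (W(U, p) = -4*p/1 = -4*p*1 = -4*p)
g(O) = 1518 (g(O) = -18 + 6*(-4*(-64)) = -18 + 6*256 = -18 + 1536 = 1518)
V = 2873025 (V = (177 + 1518)**2 = 1695**2 = 2873025)
47062 - V = 47062 - 1*2873025 = 47062 - 2873025 = -2825963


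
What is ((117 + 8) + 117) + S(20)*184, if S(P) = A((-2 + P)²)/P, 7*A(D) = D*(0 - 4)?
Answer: -51146/35 ≈ -1461.3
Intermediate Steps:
A(D) = -4*D/7 (A(D) = (D*(0 - 4))/7 = (D*(-4))/7 = (-4*D)/7 = -4*D/7)
S(P) = -4*(-2 + P)²/(7*P) (S(P) = (-4*(-2 + P)²/7)/P = -4*(-2 + P)²/(7*P))
((117 + 8) + 117) + S(20)*184 = ((117 + 8) + 117) - 4/7*(-2 + 20)²/20*184 = (125 + 117) - 4/7*1/20*18²*184 = 242 - 4/7*1/20*324*184 = 242 - 324/35*184 = 242 - 59616/35 = -51146/35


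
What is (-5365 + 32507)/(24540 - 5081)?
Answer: 27142/19459 ≈ 1.3948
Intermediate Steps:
(-5365 + 32507)/(24540 - 5081) = 27142/19459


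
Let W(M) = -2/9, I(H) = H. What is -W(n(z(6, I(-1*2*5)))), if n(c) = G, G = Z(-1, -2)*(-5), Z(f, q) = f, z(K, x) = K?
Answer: 2/9 ≈ 0.22222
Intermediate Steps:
G = 5 (G = -1*(-5) = 5)
n(c) = 5
W(M) = -2/9 (W(M) = -2*⅑ = -2/9)
-W(n(z(6, I(-1*2*5)))) = -1*(-2/9) = 2/9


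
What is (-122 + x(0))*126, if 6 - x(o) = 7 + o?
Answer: -15498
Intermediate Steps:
x(o) = -1 - o (x(o) = 6 - (7 + o) = 6 + (-7 - o) = -1 - o)
(-122 + x(0))*126 = (-122 + (-1 - 1*0))*126 = (-122 + (-1 + 0))*126 = (-122 - 1)*126 = -123*126 = -15498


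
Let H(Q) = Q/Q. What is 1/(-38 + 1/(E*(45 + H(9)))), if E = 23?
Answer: -1058/40203 ≈ -0.026316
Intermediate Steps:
H(Q) = 1
1/(-38 + 1/(E*(45 + H(9)))) = 1/(-38 + 1/(23*(45 + 1))) = 1/(-38 + 1/(23*46)) = 1/(-38 + 1/1058) = 1/(-40203/1058) = -1058/40203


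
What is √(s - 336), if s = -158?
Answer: I*√494 ≈ 22.226*I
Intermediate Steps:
√(s - 336) = √(-158 - 336) = √(-494) = I*√494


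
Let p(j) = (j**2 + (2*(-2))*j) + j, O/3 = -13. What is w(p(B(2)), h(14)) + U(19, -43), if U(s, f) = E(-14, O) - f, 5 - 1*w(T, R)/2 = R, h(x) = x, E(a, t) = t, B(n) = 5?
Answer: -14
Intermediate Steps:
O = -39 (O = 3*(-13) = -39)
p(j) = j**2 - 3*j (p(j) = (j**2 - 4*j) + j = j**2 - 3*j)
w(T, R) = 10 - 2*R
U(s, f) = -39 - f
w(p(B(2)), h(14)) + U(19, -43) = (10 - 2*14) + (-39 - 1*(-43)) = (10 - 28) + (-39 + 43) = -18 + 4 = -14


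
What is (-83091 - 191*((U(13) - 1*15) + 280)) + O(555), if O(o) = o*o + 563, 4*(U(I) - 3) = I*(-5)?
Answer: 709651/4 ≈ 1.7741e+5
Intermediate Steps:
U(I) = 3 - 5*I/4 (U(I) = 3 + (I*(-5))/4 = 3 + (-5*I)/4 = 3 - 5*I/4)
O(o) = 563 + o² (O(o) = o² + 563 = 563 + o²)
(-83091 - 191*((U(13) - 1*15) + 280)) + O(555) = (-83091 - 191*(((3 - 5/4*13) - 1*15) + 280)) + (563 + 555²) = (-83091 - 191*(((3 - 65/4) - 15) + 280)) + (563 + 308025) = (-83091 - 191*((-53/4 - 15) + 280)) + 308588 = (-83091 - 191*(-113/4 + 280)) + 308588 = (-83091 - 191*1007/4) + 308588 = (-83091 - 192337/4) + 308588 = -524701/4 + 308588 = 709651/4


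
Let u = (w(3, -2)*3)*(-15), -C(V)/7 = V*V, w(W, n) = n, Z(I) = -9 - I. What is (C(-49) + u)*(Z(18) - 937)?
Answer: 16115188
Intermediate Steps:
C(V) = -7*V² (C(V) = -7*V*V = -7*V²)
u = 90 (u = -2*3*(-15) = -6*(-15) = 90)
(C(-49) + u)*(Z(18) - 937) = (-7*(-49)² + 90)*((-9 - 1*18) - 937) = (-7*2401 + 90)*((-9 - 18) - 937) = (-16807 + 90)*(-27 - 937) = -16717*(-964) = 16115188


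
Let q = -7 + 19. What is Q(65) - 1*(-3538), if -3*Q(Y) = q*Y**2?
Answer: -13362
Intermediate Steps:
q = 12
Q(Y) = -4*Y**2
Q(65) - 1*(-3538) = -4*65**2 - 1*(-3538) = -4*4225 + 3538 = -16900 + 3538 = -13362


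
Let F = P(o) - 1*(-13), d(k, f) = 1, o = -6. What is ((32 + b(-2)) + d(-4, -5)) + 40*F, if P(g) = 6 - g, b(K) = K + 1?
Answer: 1032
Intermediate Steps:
b(K) = 1 + K
F = 25 (F = (6 - 1*(-6)) - 1*(-13) = (6 + 6) + 13 = 12 + 13 = 25)
((32 + b(-2)) + d(-4, -5)) + 40*F = ((32 + (1 - 2)) + 1) + 40*25 = ((32 - 1) + 1) + 1000 = (31 + 1) + 1000 = 32 + 1000 = 1032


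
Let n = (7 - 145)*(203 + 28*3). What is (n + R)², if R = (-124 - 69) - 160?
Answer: 1596721681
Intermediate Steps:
R = -353 (R = -193 - 160 = -353)
n = -39606 (n = -138*(203 + 84) = -138*287 = -39606)
(n + R)² = (-39606 - 353)² = (-39959)² = 1596721681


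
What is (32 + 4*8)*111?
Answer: 7104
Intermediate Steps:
(32 + 4*8)*111 = (32 + 32)*111 = 64*111 = 7104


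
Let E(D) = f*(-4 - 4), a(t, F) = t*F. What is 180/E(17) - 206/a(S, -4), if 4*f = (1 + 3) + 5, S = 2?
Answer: 63/4 ≈ 15.750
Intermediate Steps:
f = 9/4 (f = ((1 + 3) + 5)/4 = (4 + 5)/4 = (¼)*9 = 9/4 ≈ 2.2500)
a(t, F) = F*t
E(D) = -18 (E(D) = 9*(-4 - 4)/4 = (9/4)*(-8) = -18)
180/E(17) - 206/a(S, -4) = 180/(-18) - 206/((-4*2)) = 180*(-1/18) - 206/(-8) = -10 - 206*(-⅛) = -10 + 103/4 = 63/4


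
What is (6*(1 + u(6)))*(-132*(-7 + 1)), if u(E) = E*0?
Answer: 4752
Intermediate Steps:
u(E) = 0
(6*(1 + u(6)))*(-132*(-7 + 1)) = (6*(1 + 0))*(-132*(-7 + 1)) = (6*1)*(-132*(-6)) = 6*792 = 4752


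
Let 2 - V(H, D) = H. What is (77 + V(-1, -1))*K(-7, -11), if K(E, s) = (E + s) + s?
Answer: -2320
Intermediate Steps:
K(E, s) = E + 2*s
V(H, D) = 2 - H
(77 + V(-1, -1))*K(-7, -11) = (77 + (2 - 1*(-1)))*(-7 + 2*(-11)) = (77 + (2 + 1))*(-7 - 22) = (77 + 3)*(-29) = 80*(-29) = -2320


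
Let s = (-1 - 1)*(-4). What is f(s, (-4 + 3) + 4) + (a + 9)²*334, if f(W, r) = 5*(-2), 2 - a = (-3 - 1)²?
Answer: 8340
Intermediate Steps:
s = 8 (s = -2*(-4) = 8)
a = -14 (a = 2 - (-3 - 1)² = 2 - 1*(-4)² = 2 - 1*16 = 2 - 16 = -14)
f(W, r) = -10
f(s, (-4 + 3) + 4) + (a + 9)²*334 = -10 + (-14 + 9)²*334 = -10 + (-5)²*334 = -10 + 25*334 = -10 + 8350 = 8340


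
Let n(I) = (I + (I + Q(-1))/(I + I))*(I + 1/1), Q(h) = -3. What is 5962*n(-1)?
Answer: 0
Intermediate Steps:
n(I) = (1 + I)*(I + (-3 + I)/(2*I)) (n(I) = (I + (I - 3)/(I + I))*(I + 1/1) = (I + (-3 + I)/((2*I)))*(I + 1) = (I + (-3 + I)*(1/(2*I)))*(1 + I) = (I + (-3 + I)/(2*I))*(1 + I) = (1 + I)*(I + (-3 + I)/(2*I)))
5962*n(-1) = 5962*(-1 + (-1)² - 3/2/(-1) + (3/2)*(-1)) = 5962*(-1 + 1 - 3/2*(-1) - 3/2) = 5962*(-1 + 1 + 3/2 - 3/2) = 5962*0 = 0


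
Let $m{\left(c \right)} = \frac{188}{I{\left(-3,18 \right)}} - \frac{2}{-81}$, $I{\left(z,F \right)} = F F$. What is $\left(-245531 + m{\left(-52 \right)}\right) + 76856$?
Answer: $- \frac{13662626}{81} \approx -1.6867 \cdot 10^{5}$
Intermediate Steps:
$I{\left(z,F \right)} = F^{2}$
$m{\left(c \right)} = \frac{49}{81}$ ($m{\left(c \right)} = \frac{188}{18^{2}} - \frac{2}{-81} = \frac{188}{324} - - \frac{2}{81} = 188 \cdot \frac{1}{324} + \frac{2}{81} = \frac{47}{81} + \frac{2}{81} = \frac{49}{81}$)
$\left(-245531 + m{\left(-52 \right)}\right) + 76856 = \left(-245531 + \frac{49}{81}\right) + 76856 = - \frac{19887962}{81} + 76856 = - \frac{13662626}{81}$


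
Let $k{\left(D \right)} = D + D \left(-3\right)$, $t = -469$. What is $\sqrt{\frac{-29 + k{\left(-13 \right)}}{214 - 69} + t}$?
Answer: $\frac{2 i \sqrt{2465290}}{145} \approx 21.657 i$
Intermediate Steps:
$k{\left(D \right)} = - 2 D$ ($k{\left(D \right)} = D - 3 D = - 2 D$)
$\sqrt{\frac{-29 + k{\left(-13 \right)}}{214 - 69} + t} = \sqrt{\frac{-29 - -26}{214 - 69} - 469} = \sqrt{\frac{-29 + 26}{145} - 469} = \sqrt{\left(-3\right) \frac{1}{145} - 469} = \sqrt{- \frac{3}{145} - 469} = \sqrt{- \frac{68008}{145}} = \frac{2 i \sqrt{2465290}}{145}$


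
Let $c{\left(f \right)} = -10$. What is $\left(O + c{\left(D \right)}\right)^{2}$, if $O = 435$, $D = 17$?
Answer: $180625$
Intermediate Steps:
$\left(O + c{\left(D \right)}\right)^{2} = \left(435 - 10\right)^{2} = 425^{2} = 180625$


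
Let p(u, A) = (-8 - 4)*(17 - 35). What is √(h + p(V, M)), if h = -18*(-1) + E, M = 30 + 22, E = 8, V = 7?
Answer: 11*√2 ≈ 15.556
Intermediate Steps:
M = 52
p(u, A) = 216 (p(u, A) = -12*(-18) = 216)
h = 26 (h = -18*(-1) + 8 = 18 + 8 = 26)
√(h + p(V, M)) = √(26 + 216) = √242 = 11*√2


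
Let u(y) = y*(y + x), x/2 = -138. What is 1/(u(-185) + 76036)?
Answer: 1/161321 ≈ 6.1988e-6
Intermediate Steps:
x = -276 (x = 2*(-138) = -276)
u(y) = y*(-276 + y) (u(y) = y*(y - 276) = y*(-276 + y))
1/(u(-185) + 76036) = 1/(-185*(-276 - 185) + 76036) = 1/(-185*(-461) + 76036) = 1/(85285 + 76036) = 1/161321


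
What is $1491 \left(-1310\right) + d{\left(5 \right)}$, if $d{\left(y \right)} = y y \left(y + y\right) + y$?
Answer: $-1952955$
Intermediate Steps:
$d{\left(y \right)} = y + 2 y^{3}$ ($d{\left(y \right)} = y y 2 y + y = y 2 y^{2} + y = 2 y^{3} + y = y + 2 y^{3}$)
$1491 \left(-1310\right) + d{\left(5 \right)} = 1491 \left(-1310\right) + \left(5 + 2 \cdot 5^{3}\right) = -1953210 + \left(5 + 2 \cdot 125\right) = -1953210 + \left(5 + 250\right) = -1953210 + 255 = -1952955$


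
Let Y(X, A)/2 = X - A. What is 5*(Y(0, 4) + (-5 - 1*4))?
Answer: -85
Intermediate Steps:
Y(X, A) = -2*A + 2*X (Y(X, A) = 2*(X - A) = -2*A + 2*X)
5*(Y(0, 4) + (-5 - 1*4)) = 5*((-2*4 + 2*0) + (-5 - 1*4)) = 5*((-8 + 0) + (-5 - 4)) = 5*(-8 - 9) = 5*(-17) = -85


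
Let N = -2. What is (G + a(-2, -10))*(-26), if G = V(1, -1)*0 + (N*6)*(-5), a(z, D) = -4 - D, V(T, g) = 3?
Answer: -1716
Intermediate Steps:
G = 60 (G = 3*0 - 2*6*(-5) = 0 - 12*(-5) = 0 + 60 = 60)
(G + a(-2, -10))*(-26) = (60 + (-4 - 1*(-10)))*(-26) = (60 + (-4 + 10))*(-26) = (60 + 6)*(-26) = 66*(-26) = -1716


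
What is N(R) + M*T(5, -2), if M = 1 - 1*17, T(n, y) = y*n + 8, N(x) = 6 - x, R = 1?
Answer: 37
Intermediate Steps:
T(n, y) = 8 + n*y (T(n, y) = n*y + 8 = 8 + n*y)
M = -16 (M = 1 - 17 = -16)
N(R) + M*T(5, -2) = (6 - 1*1) - 16*(8 + 5*(-2)) = (6 - 1) - 16*(8 - 10) = 5 - 16*(-2) = 5 + 32 = 37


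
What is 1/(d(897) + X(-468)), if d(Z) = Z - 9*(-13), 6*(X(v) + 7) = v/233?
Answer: 233/234553 ≈ 0.00099338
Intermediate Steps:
X(v) = -7 + v/1398 (X(v) = -7 + (v/233)/6 = -7 + v/1398)
d(Z) = 117 + Z (d(Z) = Z + 117 = 117 + Z)
1/(d(897) + X(-468)) = 1/((117 + 897) + (-7 + (1/1398)*(-468))) = 1/(1014 + (-7 - 78/233)) = 1/(1014 - 1709/233) = 1/(234553/233) = 233/234553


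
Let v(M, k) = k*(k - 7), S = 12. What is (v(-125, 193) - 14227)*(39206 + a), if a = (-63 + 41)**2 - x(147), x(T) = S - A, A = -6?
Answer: 859731912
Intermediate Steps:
x(T) = 18 (x(T) = 12 - 1*(-6) = 12 + 6 = 18)
a = 466 (a = (-63 + 41)**2 - 1*18 = (-22)**2 - 18 = 484 - 18 = 466)
v(M, k) = k*(-7 + k)
(v(-125, 193) - 14227)*(39206 + a) = (193*(-7 + 193) - 14227)*(39206 + 466) = (193*186 - 14227)*39672 = (35898 - 14227)*39672 = 21671*39672 = 859731912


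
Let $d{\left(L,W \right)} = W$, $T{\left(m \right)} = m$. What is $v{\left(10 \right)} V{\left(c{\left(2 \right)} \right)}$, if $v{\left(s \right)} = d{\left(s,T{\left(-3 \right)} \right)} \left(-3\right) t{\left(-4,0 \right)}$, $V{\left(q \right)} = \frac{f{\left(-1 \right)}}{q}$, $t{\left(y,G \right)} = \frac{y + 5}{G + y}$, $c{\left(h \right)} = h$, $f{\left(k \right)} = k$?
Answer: $\frac{9}{8} \approx 1.125$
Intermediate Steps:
$t{\left(y,G \right)} = \frac{5 + y}{G + y}$
$V{\left(q \right)} = - \frac{1}{q}$
$v{\left(s \right)} = - \frac{9}{4}$ ($v{\left(s \right)} = \left(-3\right) \left(-3\right) \frac{5 - 4}{0 - 4} = 9 \frac{1}{-4} \cdot 1 = 9 \left(\left(- \frac{1}{4}\right) 1\right) = 9 \left(- \frac{1}{4}\right) = - \frac{9}{4}$)
$v{\left(10 \right)} V{\left(c{\left(2 \right)} \right)} = - \frac{9 \left(- \frac{1}{2}\right)}{4} = - \frac{9 \left(\left(-1\right) \frac{1}{2}\right)}{4} = \left(- \frac{9}{4}\right) \left(- \frac{1}{2}\right) = \frac{9}{8}$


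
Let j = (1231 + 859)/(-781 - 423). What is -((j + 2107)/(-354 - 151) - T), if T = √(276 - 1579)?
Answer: 1267369/304010 + I*√1303 ≈ 4.1688 + 36.097*I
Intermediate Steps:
j = -1045/602 (j = 2090/(-1204) = 2090*(-1/1204) = -1045/602 ≈ -1.7359)
T = I*√1303 (T = √(-1303) = I*√1303 ≈ 36.097*I)
-((j + 2107)/(-354 - 151) - T) = -((-1045/602 + 2107)/(-354 - 151) - I*√1303) = -((1267369/602)/(-505) - I*√1303) = -((1267369/602)*(-1/505) - I*√1303) = -(-1267369/304010 - I*√1303) = 1267369/304010 + I*√1303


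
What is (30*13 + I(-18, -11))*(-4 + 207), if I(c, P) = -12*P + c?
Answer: 102312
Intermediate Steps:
I(c, P) = c - 12*P
(30*13 + I(-18, -11))*(-4 + 207) = (30*13 + (-18 - 12*(-11)))*(-4 + 207) = (390 + (-18 + 132))*203 = (390 + 114)*203 = 504*203 = 102312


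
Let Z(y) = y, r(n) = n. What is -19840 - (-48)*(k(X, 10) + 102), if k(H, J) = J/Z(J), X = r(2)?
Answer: -14896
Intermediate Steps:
X = 2
k(H, J) = 1 (k(H, J) = J/J = 1)
-19840 - (-48)*(k(X, 10) + 102) = -19840 - (-48)*(1 + 102) = -19840 - (-48)*103 = -19840 - 1*(-4944) = -19840 + 4944 = -14896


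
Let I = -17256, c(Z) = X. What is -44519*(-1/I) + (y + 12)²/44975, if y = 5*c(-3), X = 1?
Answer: -1997255041/776088600 ≈ -2.5735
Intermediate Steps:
c(Z) = 1
y = 5 (y = 5*1 = 5)
-44519*(-1/I) + (y + 12)²/44975 = -44519/((-1*(-17256))) + (5 + 12)²/44975 = -44519/17256 + 17²*(1/44975) = -44519*1/17256 + 289*(1/44975) = -44519/17256 + 289/44975 = -1997255041/776088600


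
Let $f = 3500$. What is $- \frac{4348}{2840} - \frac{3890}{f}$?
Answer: $- \frac{32832}{12425} \approx -2.6424$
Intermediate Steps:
$- \frac{4348}{2840} - \frac{3890}{f} = - \frac{4348}{2840} - \frac{3890}{3500} = \left(-4348\right) \frac{1}{2840} - \frac{389}{350} = - \frac{1087}{710} - \frac{389}{350} = - \frac{32832}{12425}$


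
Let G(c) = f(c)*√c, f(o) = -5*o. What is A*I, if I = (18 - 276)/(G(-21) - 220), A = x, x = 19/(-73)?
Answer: -215688/4086905 - 102942*I*√21/4086905 ≈ -0.052775 - 0.11543*I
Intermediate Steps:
x = -19/73 (x = 19*(-1/73) = -19/73 ≈ -0.26027)
G(c) = -5*c^(3/2) (G(c) = (-5*c)*√c = -5*c^(3/2))
A = -19/73 ≈ -0.26027
I = -258/(-220 + 105*I*√21) (I = (18 - 276)/(-(-105)*I*√21 - 220) = -258/(-(-105)*I*√21 - 220) = -258/(105*I*√21 - 220) = -258/(-220 + 105*I*√21) ≈ 0.20277 + 0.44348*I)
A*I = -19*(11352/55985 + 5418*I*√21/55985)/73 = -215688/4086905 - 102942*I*√21/4086905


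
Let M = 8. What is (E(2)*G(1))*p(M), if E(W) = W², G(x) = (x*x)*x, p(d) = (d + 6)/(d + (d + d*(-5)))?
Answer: -7/3 ≈ -2.3333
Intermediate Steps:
p(d) = -(6 + d)/(3*d) (p(d) = (6 + d)/(d + (d - 5*d)) = (6 + d)/(d - 4*d) = (6 + d)/((-3*d)) = (6 + d)*(-1/(3*d)) = -(6 + d)/(3*d))
G(x) = x³ (G(x) = x²*x = x³)
(E(2)*G(1))*p(M) = (2²*1³)*((⅓)*(-6 - 1*8)/8) = (4*1)*((⅓)*(⅛)*(-6 - 8)) = 4*((⅓)*(⅛)*(-14)) = 4*(-7/12) = -7/3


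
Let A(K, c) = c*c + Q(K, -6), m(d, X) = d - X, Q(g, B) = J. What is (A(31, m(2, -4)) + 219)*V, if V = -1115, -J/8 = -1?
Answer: -293245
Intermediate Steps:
J = 8 (J = -8*(-1) = 8)
Q(g, B) = 8
A(K, c) = 8 + c² (A(K, c) = c*c + 8 = c² + 8 = 8 + c²)
(A(31, m(2, -4)) + 219)*V = ((8 + (2 - 1*(-4))²) + 219)*(-1115) = ((8 + (2 + 4)²) + 219)*(-1115) = ((8 + 6²) + 219)*(-1115) = ((8 + 36) + 219)*(-1115) = (44 + 219)*(-1115) = 263*(-1115) = -293245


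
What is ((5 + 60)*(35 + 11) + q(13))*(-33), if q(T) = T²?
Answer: -104247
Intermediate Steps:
((5 + 60)*(35 + 11) + q(13))*(-33) = ((5 + 60)*(35 + 11) + 13²)*(-33) = (65*46 + 169)*(-33) = (2990 + 169)*(-33) = 3159*(-33) = -104247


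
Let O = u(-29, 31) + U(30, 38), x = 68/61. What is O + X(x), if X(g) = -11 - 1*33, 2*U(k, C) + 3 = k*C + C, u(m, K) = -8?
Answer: 1071/2 ≈ 535.50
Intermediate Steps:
x = 68/61 (x = 68*(1/61) = 68/61 ≈ 1.1148)
U(k, C) = -3/2 + C/2 + C*k/2 (U(k, C) = -3/2 + (k*C + C)/2 = -3/2 + (C*k + C)/2 = -3/2 + (C + C*k)/2 = -3/2 + (C/2 + C*k/2) = -3/2 + C/2 + C*k/2)
X(g) = -44 (X(g) = -11 - 33 = -44)
O = 1159/2 (O = -8 + (-3/2 + (½)*38 + (½)*38*30) = -8 + (-3/2 + 19 + 570) = -8 + 1175/2 = 1159/2 ≈ 579.50)
O + X(x) = 1159/2 - 44 = 1071/2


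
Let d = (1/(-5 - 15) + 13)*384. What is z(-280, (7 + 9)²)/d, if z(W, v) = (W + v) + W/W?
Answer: -115/24864 ≈ -0.0046252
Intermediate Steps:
z(W, v) = 1 + W + v (z(W, v) = (W + v) + 1 = 1 + W + v)
d = 24864/5 (d = (1/(-20) + 13)*384 = (-1/20 + 13)*384 = (259/20)*384 = 24864/5 ≈ 4972.8)
z(-280, (7 + 9)²)/d = (1 - 280 + (7 + 9)²)/(24864/5) = (1 - 280 + 16²)*(5/24864) = (1 - 280 + 256)*(5/24864) = -23*5/24864 = -115/24864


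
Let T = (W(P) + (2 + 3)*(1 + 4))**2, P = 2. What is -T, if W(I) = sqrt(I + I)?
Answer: -729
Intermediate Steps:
W(I) = sqrt(2)*sqrt(I) (W(I) = sqrt(2*I) = sqrt(2)*sqrt(I))
T = 729 (T = (sqrt(2)*sqrt(2) + (2 + 3)*(1 + 4))**2 = (2 + 5*5)**2 = (2 + 25)**2 = 27**2 = 729)
-T = -1*729 = -729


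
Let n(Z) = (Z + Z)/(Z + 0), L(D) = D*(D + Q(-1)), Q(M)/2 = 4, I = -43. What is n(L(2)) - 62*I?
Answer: 2668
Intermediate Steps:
Q(M) = 8 (Q(M) = 2*4 = 8)
L(D) = D*(8 + D) (L(D) = D*(D + 8) = D*(8 + D))
n(Z) = 2 (n(Z) = (2*Z)/Z = 2)
n(L(2)) - 62*I = 2 - 62*(-43) = 2 + 2666 = 2668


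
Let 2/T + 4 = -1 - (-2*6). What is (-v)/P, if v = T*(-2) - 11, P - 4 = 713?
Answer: 27/1673 ≈ 0.016139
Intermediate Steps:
P = 717 (P = 4 + 713 = 717)
T = 2/7 (T = 2/(-4 + (-1 - (-2*6))) = 2/(-4 + (-1 - (-12))) = 2/(-4 + (-1 - 1*(-12))) = 2/(-4 + (-1 + 12)) = 2/(-4 + 11) = 2/7 ≈ 0.28571)
v = -81/7 (v = (2/7)*(-2) - 11 = -4/7 - 11 = -81/7 ≈ -11.571)
(-v)/P = -1*(-81/7)/717 = (81/7)*(1/717) = 27/1673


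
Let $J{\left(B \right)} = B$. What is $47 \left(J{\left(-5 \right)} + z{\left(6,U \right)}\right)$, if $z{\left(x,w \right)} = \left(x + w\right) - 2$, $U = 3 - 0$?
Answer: $94$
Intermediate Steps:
$U = 3$ ($U = 3 + 0 = 3$)
$z{\left(x,w \right)} = -2 + w + x$ ($z{\left(x,w \right)} = \left(w + x\right) - 2 = -2 + w + x$)
$47 \left(J{\left(-5 \right)} + z{\left(6,U \right)}\right) = 47 \left(-5 + \left(-2 + 3 + 6\right)\right) = 47 \left(-5 + 7\right) = 47 \cdot 2 = 94$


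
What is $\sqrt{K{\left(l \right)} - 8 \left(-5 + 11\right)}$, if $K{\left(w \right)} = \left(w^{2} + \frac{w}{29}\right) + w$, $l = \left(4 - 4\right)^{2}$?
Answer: $4 i \sqrt{3} \approx 6.9282 i$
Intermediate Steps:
$l = 0$ ($l = 0^{2} = 0$)
$K{\left(w \right)} = w^{2} + \frac{30 w}{29}$ ($K{\left(w \right)} = \left(w^{2} + \frac{w}{29}\right) + w = w^{2} + \frac{30 w}{29}$)
$\sqrt{K{\left(l \right)} - 8 \left(-5 + 11\right)} = \sqrt{\frac{1}{29} \cdot 0 \left(30 + 29 \cdot 0\right) - 8 \left(-5 + 11\right)} = \sqrt{\frac{1}{29} \cdot 0 \left(30 + 0\right) - 48} = \sqrt{\frac{1}{29} \cdot 0 \cdot 30 - 48} = \sqrt{0 - 48} = \sqrt{-48} = 4 i \sqrt{3}$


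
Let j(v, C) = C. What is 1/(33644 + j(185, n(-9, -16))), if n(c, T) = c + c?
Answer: 1/33626 ≈ 2.9739e-5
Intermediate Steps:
n(c, T) = 2*c
1/(33644 + j(185, n(-9, -16))) = 1/(33644 + 2*(-9)) = 1/(33644 - 18) = 1/33626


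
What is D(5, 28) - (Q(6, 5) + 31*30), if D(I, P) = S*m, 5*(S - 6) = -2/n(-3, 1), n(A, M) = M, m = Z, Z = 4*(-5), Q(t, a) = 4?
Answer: -1046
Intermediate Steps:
Z = -20
m = -20
S = 28/5 (S = 6 + (-2/1)/5 = 6 + (-2*1)/5 = 6 + (⅕)*(-2) = 6 - ⅖ = 28/5 ≈ 5.6000)
D(I, P) = -112 (D(I, P) = (28/5)*(-20) = -112)
D(5, 28) - (Q(6, 5) + 31*30) = -112 - (4 + 31*30) = -112 - (4 + 930) = -112 - 1*934 = -112 - 934 = -1046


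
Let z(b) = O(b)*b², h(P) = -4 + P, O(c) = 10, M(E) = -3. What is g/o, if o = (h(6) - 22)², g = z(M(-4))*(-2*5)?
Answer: -9/4 ≈ -2.2500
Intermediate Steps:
z(b) = 10*b²
g = -900 (g = (10*(-3)²)*(-2*5) = (10*9)*(-10) = 90*(-10) = -900)
o = 400 (o = ((-4 + 6) - 22)² = (2 - 22)² = (-20)² = 400)
g/o = -900/400 = -900*1/400 = -9/4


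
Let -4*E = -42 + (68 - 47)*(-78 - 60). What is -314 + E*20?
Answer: 14386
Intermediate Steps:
E = 735 (E = -(-42 + (68 - 47)*(-78 - 60))/4 = -(-42 + 21*(-138))/4 = -(-42 - 2898)/4 = -¼*(-2940) = 735)
-314 + E*20 = -314 + 735*20 = -314 + 14700 = 14386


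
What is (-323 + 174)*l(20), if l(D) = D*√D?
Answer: -5960*√5 ≈ -13327.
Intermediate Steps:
l(D) = D^(3/2)
(-323 + 174)*l(20) = (-323 + 174)*20^(3/2) = -5960*√5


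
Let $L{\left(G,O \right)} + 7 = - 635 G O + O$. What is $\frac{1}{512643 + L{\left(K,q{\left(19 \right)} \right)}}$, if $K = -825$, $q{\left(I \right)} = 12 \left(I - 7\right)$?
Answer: $\frac{1}{75950780} \approx 1.3166 \cdot 10^{-8}$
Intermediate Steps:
$q{\left(I \right)} = -84 + 12 I$ ($q{\left(I \right)} = 12 \left(-7 + I\right) = -84 + 12 I$)
$L{\left(G,O \right)} = -7 + O - 635 G O$ ($L{\left(G,O \right)} = -7 + \left(- 635 G O + O\right) = -7 - \left(- O + 635 G O\right) = -7 + O - 635 G O$)
$\frac{1}{512643 + L{\left(K,q{\left(19 \right)} \right)}} = \frac{1}{512643 - \left(-137 - 523875 \left(-84 + 12 \cdot 19\right)\right)} = \frac{1}{512643 - \left(-137 - 523875 \left(-84 + 228\right)\right)} = \frac{1}{512643 - \left(-137 - 75438000\right)} = \frac{1}{512643 + \left(-7 + 144 + 75438000\right)} = \frac{1}{512643 + 75438137} = \frac{1}{75950780}$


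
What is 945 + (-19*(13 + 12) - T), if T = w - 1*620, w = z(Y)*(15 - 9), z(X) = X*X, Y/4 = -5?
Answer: -1310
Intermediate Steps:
Y = -20 (Y = 4*(-5) = -20)
z(X) = X²
w = 2400 (w = (-20)²*(15 - 9) = 400*6 = 2400)
T = 1780 (T = 2400 - 1*620 = 2400 - 620 = 1780)
945 + (-19*(13 + 12) - T) = 945 + (-19*(13 + 12) - 1*1780) = 945 + (-19*25 - 1780) = 945 + (-475 - 1780) = 945 - 2255 = -1310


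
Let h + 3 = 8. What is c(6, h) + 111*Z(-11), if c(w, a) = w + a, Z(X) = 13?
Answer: 1454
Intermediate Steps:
h = 5 (h = -3 + 8 = 5)
c(w, a) = a + w
c(6, h) + 111*Z(-11) = (5 + 6) + 111*13 = 11 + 1443 = 1454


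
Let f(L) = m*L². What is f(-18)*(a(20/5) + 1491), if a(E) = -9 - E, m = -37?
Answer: -17718264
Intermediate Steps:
f(L) = -37*L²
f(-18)*(a(20/5) + 1491) = (-37*(-18)²)*((-9 - 20/5) + 1491) = (-37*324)*((-9 - 20/5) + 1491) = -11988*((-9 - 1*4) + 1491) = -11988*((-9 - 4) + 1491) = -11988*(-13 + 1491) = -11988*1478 = -17718264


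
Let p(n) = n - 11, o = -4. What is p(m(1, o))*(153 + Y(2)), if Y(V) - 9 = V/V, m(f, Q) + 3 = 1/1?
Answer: -2119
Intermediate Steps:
m(f, Q) = -2 (m(f, Q) = -3 + 1/1 = -3 + 1 = -2)
Y(V) = 10 (Y(V) = 9 + V/V = 9 + 1 = 10)
p(n) = -11 + n
p(m(1, o))*(153 + Y(2)) = (-11 - 2)*(153 + 10) = -13*163 = -2119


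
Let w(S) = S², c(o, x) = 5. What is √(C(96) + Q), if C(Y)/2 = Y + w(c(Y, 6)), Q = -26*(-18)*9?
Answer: √4454 ≈ 66.738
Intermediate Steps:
Q = 4212 (Q = 468*9 = 4212)
C(Y) = 50 + 2*Y (C(Y) = 2*(Y + 5²) = 2*(Y + 25) = 2*(25 + Y) = 50 + 2*Y)
√(C(96) + Q) = √((50 + 2*96) + 4212) = √((50 + 192) + 4212) = √(242 + 4212) = √4454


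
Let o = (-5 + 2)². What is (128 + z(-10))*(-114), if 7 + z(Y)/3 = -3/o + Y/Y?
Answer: -12426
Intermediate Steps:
o = 9 (o = (-3)² = 9)
z(Y) = -19 (z(Y) = -21 + 3*(-3/9 + Y/Y) = -21 + 3*(-3*⅑ + 1) = -21 + 3*(-⅓ + 1) = -21 + 3*(⅔) = -21 + 2 = -19)
(128 + z(-10))*(-114) = (128 - 19)*(-114) = 109*(-114) = -12426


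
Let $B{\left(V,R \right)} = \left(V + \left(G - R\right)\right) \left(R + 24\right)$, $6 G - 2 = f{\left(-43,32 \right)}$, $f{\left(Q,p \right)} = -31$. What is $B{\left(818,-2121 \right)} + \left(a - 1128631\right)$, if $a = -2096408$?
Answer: $- \frac{18755973}{2} \approx -9.378 \cdot 10^{6}$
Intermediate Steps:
$G = - \frac{29}{6}$ ($G = \frac{1}{3} + \frac{1}{6} \left(-31\right) = \frac{1}{3} - \frac{31}{6} = - \frac{29}{6} \approx -4.8333$)
$B{\left(V,R \right)} = \left(24 + R\right) \left(- \frac{29}{6} + V - R\right)$ ($B{\left(V,R \right)} = \left(V - \left(\frac{29}{6} + R\right)\right) \left(R + 24\right) = \left(- \frac{29}{6} + V - R\right) \left(24 + R\right) = \left(24 + R\right) \left(- \frac{29}{6} + V - R\right)$)
$B{\left(818,-2121 \right)} + \left(a - 1128631\right) = \left(-116 - \left(-2121\right)^{2} + 24 \cdot 818 - - \frac{122311}{2} - 1734978\right) - 3225039 = \left(-116 - 4498641 + 19632 + \frac{122311}{2} - 1734978\right) - 3225039 = - \frac{12305895}{2} - 3225039 = - \frac{18755973}{2}$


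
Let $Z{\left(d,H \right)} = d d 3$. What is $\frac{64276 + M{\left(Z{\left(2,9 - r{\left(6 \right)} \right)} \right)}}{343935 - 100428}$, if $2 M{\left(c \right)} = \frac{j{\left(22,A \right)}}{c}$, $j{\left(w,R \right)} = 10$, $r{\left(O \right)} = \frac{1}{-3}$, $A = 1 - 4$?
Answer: $\frac{16411}{62172} \approx 0.26396$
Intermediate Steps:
$A = -3$
$r{\left(O \right)} = - \frac{1}{3}$
$Z{\left(d,H \right)} = 3 d^{2}$ ($Z{\left(d,H \right)} = d 3 d = 3 d^{2}$)
$M{\left(c \right)} = \frac{5}{c}$ ($M{\left(c \right)} = \frac{10 \frac{1}{c}}{2} = \frac{5}{c}$)
$\frac{64276 + M{\left(Z{\left(2,9 - r{\left(6 \right)} \right)} \right)}}{343935 - 100428} = \frac{64276 + \frac{5}{3 \cdot 2^{2}}}{343935 - 100428} = \frac{64276 + \frac{5}{3 \cdot 4}}{243507} = \left(64276 + \frac{5}{12}\right) \frac{1}{243507} = \frac{771317}{12} \cdot \frac{1}{243507} = \frac{16411}{62172}$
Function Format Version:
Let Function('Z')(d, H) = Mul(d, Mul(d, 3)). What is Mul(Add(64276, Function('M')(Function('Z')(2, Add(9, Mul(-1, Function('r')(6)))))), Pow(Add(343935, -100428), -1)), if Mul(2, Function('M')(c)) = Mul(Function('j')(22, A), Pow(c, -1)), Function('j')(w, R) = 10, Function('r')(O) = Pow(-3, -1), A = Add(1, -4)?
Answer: Rational(16411, 62172) ≈ 0.26396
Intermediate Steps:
A = -3
Function('r')(O) = Rational(-1, 3)
Function('Z')(d, H) = Mul(3, Pow(d, 2)) (Function('Z')(d, H) = Mul(d, Mul(3, d)) = Mul(3, Pow(d, 2)))
Function('M')(c) = Mul(5, Pow(c, -1)) (Function('M')(c) = Mul(Rational(1, 2), Mul(10, Pow(c, -1))) = Mul(5, Pow(c, -1)))
Mul(Add(64276, Function('M')(Function('Z')(2, Add(9, Mul(-1, Function('r')(6)))))), Pow(Add(343935, -100428), -1)) = Mul(Add(64276, Mul(5, Pow(Mul(3, Pow(2, 2)), -1))), Pow(Add(343935, -100428), -1)) = Mul(Add(64276, Mul(5, Pow(Mul(3, 4), -1))), Pow(243507, -1)) = Mul(Add(64276, Mul(5, Pow(12, -1))), Rational(1, 243507)) = Mul(Add(64276, Mul(5, Rational(1, 12))), Rational(1, 243507)) = Mul(Add(64276, Rational(5, 12)), Rational(1, 243507)) = Mul(Rational(771317, 12), Rational(1, 243507)) = Rational(16411, 62172)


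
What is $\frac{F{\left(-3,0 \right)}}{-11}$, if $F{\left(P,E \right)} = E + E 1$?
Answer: $0$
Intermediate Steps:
$F{\left(P,E \right)} = 2 E$ ($F{\left(P,E \right)} = E + E = 2 E$)
$\frac{F{\left(-3,0 \right)}}{-11} = \frac{2 \cdot 0}{-11} = \left(- \frac{1}{11}\right) 0 = 0$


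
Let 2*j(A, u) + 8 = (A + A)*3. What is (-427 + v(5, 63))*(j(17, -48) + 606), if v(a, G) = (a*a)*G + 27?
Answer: 767275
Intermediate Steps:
v(a, G) = 27 + G*a**2 (v(a, G) = a**2*G + 27 = G*a**2 + 27 = 27 + G*a**2)
j(A, u) = -4 + 3*A (j(A, u) = -4 + ((A + A)*3)/2 = -4 + ((2*A)*3)/2 = -4 + (6*A)/2 = -4 + 3*A)
(-427 + v(5, 63))*(j(17, -48) + 606) = (-427 + (27 + 63*5**2))*((-4 + 3*17) + 606) = (-427 + (27 + 63*25))*((-4 + 51) + 606) = (-427 + (27 + 1575))*(47 + 606) = (-427 + 1602)*653 = 1175*653 = 767275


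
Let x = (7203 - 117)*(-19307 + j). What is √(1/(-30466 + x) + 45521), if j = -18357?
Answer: √3243143152221474835330/266917570 ≈ 213.36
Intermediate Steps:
x = -266887104 (x = (7203 - 117)*(-19307 - 18357) = 7086*(-37664) = -266887104)
√(1/(-30466 + x) + 45521) = √(1/(-30466 - 266887104) + 45521) = √(1/(-266917570) + 45521) = √(-1/266917570 + 45521) = √(12150354703969/266917570) = √3243143152221474835330/266917570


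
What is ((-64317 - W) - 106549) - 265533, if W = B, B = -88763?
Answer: -347636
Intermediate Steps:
W = -88763
((-64317 - W) - 106549) - 265533 = ((-64317 - 1*(-88763)) - 106549) - 265533 = ((-64317 + 88763) - 106549) - 265533 = (24446 - 106549) - 265533 = -82103 - 265533 = -347636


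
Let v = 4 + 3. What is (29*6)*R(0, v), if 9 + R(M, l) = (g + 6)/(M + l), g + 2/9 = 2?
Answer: -4118/3 ≈ -1372.7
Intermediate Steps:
g = 16/9 (g = -2/9 + 2 = 16/9 ≈ 1.7778)
v = 7
R(M, l) = -9 + 70/(9*(M + l)) (R(M, l) = -9 + (16/9 + 6)/(M + l) = -9 + 70/(9*(M + l)))
(29*6)*R(0, v) = (29*6)*((70/9 - 9*0 - 9*7)/(0 + 7)) = 174*((70/9 + 0 - 63)/7) = 174*((1/7)*(-497/9)) = 174*(-71/9) = -4118/3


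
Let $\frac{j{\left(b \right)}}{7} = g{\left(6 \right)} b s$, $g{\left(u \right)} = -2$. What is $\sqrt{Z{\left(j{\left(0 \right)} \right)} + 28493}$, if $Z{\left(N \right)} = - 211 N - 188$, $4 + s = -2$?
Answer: $3 \sqrt{3145} \approx 168.24$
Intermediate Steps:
$s = -6$ ($s = -4 - 2 = -6$)
$j{\left(b \right)} = 84 b$ ($j{\left(b \right)} = 7 - 2 b \left(-6\right) = 7 \cdot 12 b = 84 b$)
$Z{\left(N \right)} = -188 - 211 N$
$\sqrt{Z{\left(j{\left(0 \right)} \right)} + 28493} = \sqrt{\left(-188 - 211 \cdot 84 \cdot 0\right) + 28493} = \sqrt{\left(-188 - 0\right) + 28493} = \sqrt{\left(-188 + 0\right) + 28493} = \sqrt{-188 + 28493} = \sqrt{28305} = 3 \sqrt{3145}$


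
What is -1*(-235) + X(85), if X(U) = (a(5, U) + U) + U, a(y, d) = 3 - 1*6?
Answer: 402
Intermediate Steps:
a(y, d) = -3 (a(y, d) = 3 - 6 = -3)
X(U) = -3 + 2*U (X(U) = (-3 + U) + U = -3 + 2*U)
-1*(-235) + X(85) = -1*(-235) + (-3 + 2*85) = 235 + (-3 + 170) = 235 + 167 = 402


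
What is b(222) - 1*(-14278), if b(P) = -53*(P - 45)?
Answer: 4897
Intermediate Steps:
b(P) = 2385 - 53*P (b(P) = -53*(-45 + P) = 2385 - 53*P)
b(222) - 1*(-14278) = (2385 - 53*222) - 1*(-14278) = (2385 - 11766) + 14278 = -9381 + 14278 = 4897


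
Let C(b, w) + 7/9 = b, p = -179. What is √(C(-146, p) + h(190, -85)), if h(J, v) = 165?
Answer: 2*√41/3 ≈ 4.2688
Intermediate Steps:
C(b, w) = -7/9 + b
√(C(-146, p) + h(190, -85)) = √((-7/9 - 146) + 165) = √(-1321/9 + 165) = √(164/9) = 2*√41/3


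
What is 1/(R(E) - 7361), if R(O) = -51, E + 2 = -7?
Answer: -1/7412 ≈ -0.00013492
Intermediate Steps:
E = -9 (E = -2 - 7 = -9)
1/(R(E) - 7361) = 1/(-51 - 7361) = 1/(-7412) = -1/7412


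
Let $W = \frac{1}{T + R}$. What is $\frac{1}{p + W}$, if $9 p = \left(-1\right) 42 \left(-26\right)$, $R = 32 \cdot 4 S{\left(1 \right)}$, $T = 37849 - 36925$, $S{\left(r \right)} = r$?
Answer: $\frac{3156}{382931} \approx 0.0082417$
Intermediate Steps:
$T = 924$ ($T = 37849 - 36925 = 924$)
$R = 128$ ($R = 32 \cdot 4 \cdot 1 = 128 \cdot 1 = 128$)
$p = \frac{364}{3}$ ($p = \frac{\left(-1\right) 42 \left(-26\right)}{9} = \frac{\left(-42\right) \left(-26\right)}{9} = \frac{1}{9} \cdot 1092 = \frac{364}{3} \approx 121.33$)
$W = \frac{1}{1052}$ ($W = \frac{1}{924 + 128} = \frac{1}{1052} \approx 0.00095057$)
$\frac{1}{p + W} = \frac{1}{\frac{364}{3} + \frac{1}{1052}} = \frac{1}{\frac{382931}{3156}} = \frac{3156}{382931}$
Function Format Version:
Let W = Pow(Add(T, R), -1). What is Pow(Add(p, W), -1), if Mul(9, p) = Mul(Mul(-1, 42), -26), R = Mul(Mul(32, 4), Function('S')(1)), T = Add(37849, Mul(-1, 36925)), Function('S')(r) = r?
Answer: Rational(3156, 382931) ≈ 0.0082417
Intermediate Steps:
T = 924 (T = Add(37849, -36925) = 924)
R = 128 (R = Mul(Mul(32, 4), 1) = Mul(128, 1) = 128)
p = Rational(364, 3) (p = Mul(Rational(1, 9), Mul(Mul(-1, 42), -26)) = Mul(Rational(1, 9), Mul(-42, -26)) = Mul(Rational(1, 9), 1092) = Rational(364, 3) ≈ 121.33)
W = Rational(1, 1052) (W = Pow(Add(924, 128), -1) = Pow(1052, -1) = Rational(1, 1052) ≈ 0.00095057)
Pow(Add(p, W), -1) = Pow(Add(Rational(364, 3), Rational(1, 1052)), -1) = Pow(Rational(382931, 3156), -1) = Rational(3156, 382931)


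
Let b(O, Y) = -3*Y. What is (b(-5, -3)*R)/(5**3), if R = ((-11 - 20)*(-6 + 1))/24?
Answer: 93/200 ≈ 0.46500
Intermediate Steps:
R = 155/24 (R = -31*(-5)*(1/24) = 155*(1/24) = 155/24 ≈ 6.4583)
(b(-5, -3)*R)/(5**3) = (-3*(-3)*(155/24))/(5**3) = (9*(155/24))/125 = (465/8)*(1/125) = 93/200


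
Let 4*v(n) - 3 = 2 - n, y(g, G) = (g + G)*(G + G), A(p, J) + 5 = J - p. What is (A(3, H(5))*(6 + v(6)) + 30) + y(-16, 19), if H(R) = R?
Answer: 507/4 ≈ 126.75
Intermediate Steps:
A(p, J) = -5 + J - p (A(p, J) = -5 + (J - p) = -5 + J - p)
y(g, G) = 2*G*(G + g) (y(g, G) = (G + g)*(2*G) = 2*G*(G + g))
v(n) = 5/4 - n/4 (v(n) = ¾ + (2 - n)/4 = ¾ + (½ - n/4) = 5/4 - n/4)
(A(3, H(5))*(6 + v(6)) + 30) + y(-16, 19) = ((-5 + 5 - 1*3)*(6 + (5/4 - ¼*6)) + 30) + 2*19*(19 - 16) = ((-5 + 5 - 3)*(6 + (5/4 - 3/2)) + 30) + 2*19*3 = (-3*(6 - ¼) + 30) + 114 = (-3*23/4 + 30) + 114 = (-69/4 + 30) + 114 = 51/4 + 114 = 507/4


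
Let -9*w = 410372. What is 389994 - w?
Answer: 3920318/9 ≈ 4.3559e+5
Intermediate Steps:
w = -410372/9 (w = -⅑*410372 = -410372/9 ≈ -45597.)
389994 - w = 389994 - 1*(-410372/9) = 389994 + 410372/9 = 3920318/9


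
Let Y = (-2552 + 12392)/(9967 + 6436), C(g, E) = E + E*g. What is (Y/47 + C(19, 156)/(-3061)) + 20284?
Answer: 47864830318204/2359850401 ≈ 20283.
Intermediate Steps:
Y = 9840/16403 ≈ 0.59989
(Y/47 + C(19, 156)/(-3061)) + 20284 = ((9840/16403)/47 + (156*(1 + 19))/(-3061)) + 20284 = ((9840/16403)*(1/47) + (156*20)*(-1/3061)) + 20284 = (9840/770941 + 3120*(-1/3061)) + 20284 = (9840/770941 - 3120/3061) + 20284 = -2375215680/2359850401 + 20284 = 47864830318204/2359850401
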